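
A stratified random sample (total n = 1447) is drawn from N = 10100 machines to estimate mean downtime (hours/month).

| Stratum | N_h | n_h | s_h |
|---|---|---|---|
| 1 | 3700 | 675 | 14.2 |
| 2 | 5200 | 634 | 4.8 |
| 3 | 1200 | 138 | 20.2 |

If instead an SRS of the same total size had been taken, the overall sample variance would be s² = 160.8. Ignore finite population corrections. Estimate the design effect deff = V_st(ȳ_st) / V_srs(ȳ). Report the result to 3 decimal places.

V̂(ȳ_st) = Σ W_h² s_h²/n_h, with W_h = N_h/N and N = 10100:
  stratum 1: (3700/10100)²·14.2²/675 = 0.0400898
  stratum 2: (5200/10100)²·4.8²/634 = 0.0096329
  stratum 3: (1200/10100)²·20.2²/138 = 0.0417391
V_st = 0.0914618
V_srs = s²/n = 160.8/1447 = 0.111126
deff = V_st / V_srs = 0.0914618/0.111126 = 0.8230

deff ≈ 0.823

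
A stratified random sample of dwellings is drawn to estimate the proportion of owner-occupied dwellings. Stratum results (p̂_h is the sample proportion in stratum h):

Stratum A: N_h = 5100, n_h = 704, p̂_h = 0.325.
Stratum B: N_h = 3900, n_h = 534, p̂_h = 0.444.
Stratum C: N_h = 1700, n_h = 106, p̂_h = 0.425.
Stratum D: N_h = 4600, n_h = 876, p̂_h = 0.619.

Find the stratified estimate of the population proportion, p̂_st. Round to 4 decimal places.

N = 15300; stratum weights W_h = N_h/N.
p̂_st = Σ W_h p̂_h = (5100·0.325 + 3900·0.444 + 1700·0.425 + 4600·0.619)/15300 = 0.45484

p̂_st ≈ 0.4548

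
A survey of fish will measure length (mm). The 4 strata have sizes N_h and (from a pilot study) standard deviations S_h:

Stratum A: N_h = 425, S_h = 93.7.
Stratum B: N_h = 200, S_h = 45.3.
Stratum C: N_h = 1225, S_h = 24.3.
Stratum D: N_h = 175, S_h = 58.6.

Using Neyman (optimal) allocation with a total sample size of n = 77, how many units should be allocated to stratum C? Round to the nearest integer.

26

Neyman allocation: n_h = n · N_h S_h / Σ N_i S_i, with n = 77.
  stratum A: N_h·S_h = 425·93.7 = 39822.50
  stratum B: N_h·S_h = 200·45.3 = 9060.00
  stratum C: N_h·S_h = 1225·24.3 = 29767.50
  stratum D: N_h·S_h = 175·58.6 = 10255.00
Σ N_h S_h = 88905.00
n for stratum C = 77·29767.50/88905.00 = 25.781 → 26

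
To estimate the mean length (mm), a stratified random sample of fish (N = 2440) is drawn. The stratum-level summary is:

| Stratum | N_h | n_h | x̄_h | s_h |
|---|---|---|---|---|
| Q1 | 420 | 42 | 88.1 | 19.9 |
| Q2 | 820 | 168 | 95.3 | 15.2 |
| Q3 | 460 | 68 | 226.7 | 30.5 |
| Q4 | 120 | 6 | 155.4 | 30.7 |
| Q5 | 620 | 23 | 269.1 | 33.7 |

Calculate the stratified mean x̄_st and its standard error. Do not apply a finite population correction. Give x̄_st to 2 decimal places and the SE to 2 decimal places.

x̄_st ≈ 165.95, SE ≈ 2.12

x̄_st = Σ W_h x̄_h = (420·88.1 + 820·95.3 + 460·226.7 + 120·155.4 + 620·269.1)/2440 = 165.95082
V̂(x̄_st) = Σ W_h² s_h²/n_h, with W_h = N_h/N and N = 2440:
  stratum Q1: (420/2440)²·19.9²/42 = 0.279367
  stratum Q2: (820/2440)²·15.2²/168 = 0.155319
  stratum Q3: (460/2440)²·30.5²/68 = 0.486213
  stratum Q4: (120/2440)²·30.7²/6 = 0.379934
  stratum Q5: (620/2440)²·33.7²/23 = 3.18813
V̂(x̄_st) = 4.48896
SE(x̄_st) = √4.48896 = 2.11872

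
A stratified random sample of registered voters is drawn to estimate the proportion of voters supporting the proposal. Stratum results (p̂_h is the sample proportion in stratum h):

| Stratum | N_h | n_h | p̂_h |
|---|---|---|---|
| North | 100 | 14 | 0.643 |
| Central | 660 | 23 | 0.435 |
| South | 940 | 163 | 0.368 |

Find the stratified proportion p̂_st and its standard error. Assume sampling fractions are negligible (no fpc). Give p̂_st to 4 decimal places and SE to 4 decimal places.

p̂_st ≈ 0.4102, SE ≈ 0.0467

N = 1700; stratum weights W_h = N_h/N.
p̂_st = Σ W_h p̂_h = (100·0.643 + 660·0.435 + 940·0.368)/1700 = 0.41019
V̂(p̂_st) = Σ W_h² p̂_h(1−p̂_h)/(n_h−1):
  stratum North: (100/1700)²·0.643·0.357/13 = 6.10995e-05
  stratum Central: (660/1700)²·0.435·0.565/22 = 0.00168386
  stratum South: (940/1700)²·0.368·0.632/162 = 0.000438943
V̂(p̂_st) = 0.0021839; SE = √V̂ = 0.0467322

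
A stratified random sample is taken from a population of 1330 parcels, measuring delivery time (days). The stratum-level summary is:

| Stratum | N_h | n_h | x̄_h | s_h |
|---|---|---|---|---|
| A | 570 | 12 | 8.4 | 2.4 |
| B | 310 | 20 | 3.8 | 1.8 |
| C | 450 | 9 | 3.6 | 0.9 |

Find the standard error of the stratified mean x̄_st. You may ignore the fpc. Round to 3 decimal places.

SE(x̄_st) ≈ 0.328

V̂(x̄_st) = Σ W_h² s_h²/n_h, with W_h = N_h/N and N = 1330:
  stratum A: (570/1330)²·2.4²/12 = 0.0881633
  stratum B: (310/1330)²·1.8²/20 = 0.00880106
  stratum C: (450/1330)²·0.9²/9 = 0.010303
V̂(x̄_st) = 0.107267
SE(x̄_st) = √0.107267 = 0.327517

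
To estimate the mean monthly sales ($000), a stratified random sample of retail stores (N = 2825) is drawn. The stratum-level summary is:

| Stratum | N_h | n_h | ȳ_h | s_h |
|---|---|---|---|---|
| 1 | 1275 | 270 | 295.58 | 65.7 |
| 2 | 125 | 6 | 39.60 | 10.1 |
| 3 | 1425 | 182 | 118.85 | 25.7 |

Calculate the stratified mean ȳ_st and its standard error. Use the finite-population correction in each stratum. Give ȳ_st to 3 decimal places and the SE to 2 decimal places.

ȳ_st = Σ W_h ȳ_h = (1275·295.58 + 125·39.60 + 1425·118.85)/2825 = 195.10646
V̂(ȳ_st) = Σ W_h² (1 − n_h/N_h) s_h²/n_h, with W_h = N_h/N and N = 2825:
  stratum 1: (1275/2825)²·(1 − 270/1275)·65.7²/270 = 2.56688
  stratum 2: (125/2825)²·(1 − 6/125)·10.1²/6 = 0.0316892
  stratum 3: (1425/2825)²·(1 − 182/1425)·25.7²/182 = 0.80546
V̂(ȳ_st) = 3.40403
SE(ȳ_st) = √3.40403 = 1.845

ȳ_st ≈ 195.106, SE ≈ 1.85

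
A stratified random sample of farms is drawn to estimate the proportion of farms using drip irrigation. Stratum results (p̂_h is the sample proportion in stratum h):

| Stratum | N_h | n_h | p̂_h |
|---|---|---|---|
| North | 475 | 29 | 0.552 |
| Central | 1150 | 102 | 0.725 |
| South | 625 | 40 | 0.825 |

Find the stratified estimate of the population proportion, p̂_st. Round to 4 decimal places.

p̂_st ≈ 0.7163

N = 2250; stratum weights W_h = N_h/N.
p̂_st = Σ W_h p̂_h = (475·0.552 + 1150·0.725 + 625·0.825)/2250 = 0.71626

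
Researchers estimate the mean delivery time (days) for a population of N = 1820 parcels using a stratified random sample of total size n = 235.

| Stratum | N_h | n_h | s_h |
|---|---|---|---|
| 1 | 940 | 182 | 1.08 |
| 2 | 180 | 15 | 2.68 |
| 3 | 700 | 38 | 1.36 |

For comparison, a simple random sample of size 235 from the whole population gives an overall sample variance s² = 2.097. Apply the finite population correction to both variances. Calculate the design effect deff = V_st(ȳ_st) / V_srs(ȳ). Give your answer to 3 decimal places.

deff ≈ 1.606

V̂(ȳ_st) = Σ W_h² (1 − n_h/N_h) s_h²/n_h, with W_h = N_h/N and N = 1820:
  stratum 1: (940/1820)²·(1 − 182/940)·1.08²/182 = 0.00137858
  stratum 2: (180/1820)²·(1 − 15/180)·2.68²/15 = 0.00429331
  stratum 3: (700/1820)²·(1 − 38/700)·1.36²/38 = 0.00680938
V_st = 0.0124813
V_srs = (1 − 235/1820)·2.097/235 = 0.00777121
deff = V_st / V_srs = 0.0124813/0.00777121 = 1.6061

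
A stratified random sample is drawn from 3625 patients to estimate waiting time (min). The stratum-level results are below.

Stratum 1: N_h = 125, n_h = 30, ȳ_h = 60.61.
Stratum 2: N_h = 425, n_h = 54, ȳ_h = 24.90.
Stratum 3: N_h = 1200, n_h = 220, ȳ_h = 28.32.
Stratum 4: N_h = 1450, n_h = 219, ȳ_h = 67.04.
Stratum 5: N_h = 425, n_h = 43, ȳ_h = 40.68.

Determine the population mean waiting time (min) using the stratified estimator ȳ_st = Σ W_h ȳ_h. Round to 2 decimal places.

ȳ_st ≈ 45.97

N = Σ N_h = 3625. Stratum weights W_h = N_h/N.
ȳ_st = (125·60.61 + 425·24.90 + 1200·28.32 + 1450·67.04 + 425·40.68) / 3625 = 45.9696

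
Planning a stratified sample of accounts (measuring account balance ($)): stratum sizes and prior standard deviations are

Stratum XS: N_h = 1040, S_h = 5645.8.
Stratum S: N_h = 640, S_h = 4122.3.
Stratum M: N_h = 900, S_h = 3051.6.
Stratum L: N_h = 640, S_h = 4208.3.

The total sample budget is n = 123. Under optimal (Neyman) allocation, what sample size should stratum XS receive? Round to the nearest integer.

Neyman allocation: n_h = n · N_h S_h / Σ N_i S_i, with n = 123.
  stratum XS: N_h·S_h = 1040·5645.8 = 5871632.00
  stratum S: N_h·S_h = 640·4122.3 = 2638272.00
  stratum M: N_h·S_h = 900·3051.6 = 2746440.00
  stratum L: N_h·S_h = 640·4208.3 = 2693312.00
Σ N_h S_h = 13949656.00
n for stratum XS = 123·5871632.00/13949656.00 = 51.773 → 52

52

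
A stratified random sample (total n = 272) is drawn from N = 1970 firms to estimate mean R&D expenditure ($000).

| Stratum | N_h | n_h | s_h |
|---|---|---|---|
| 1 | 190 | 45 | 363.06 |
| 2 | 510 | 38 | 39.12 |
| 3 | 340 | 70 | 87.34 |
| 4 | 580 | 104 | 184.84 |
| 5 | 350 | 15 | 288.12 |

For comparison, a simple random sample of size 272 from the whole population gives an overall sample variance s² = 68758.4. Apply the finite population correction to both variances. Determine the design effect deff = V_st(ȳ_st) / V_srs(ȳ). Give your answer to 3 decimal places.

deff ≈ 0.993

V̂(ȳ_st) = Σ W_h² (1 − n_h/N_h) s_h²/n_h, with W_h = N_h/N and N = 1970:
  stratum 1: (190/1970)²·(1 − 45/190)·363.06²/45 = 20.7938
  stratum 2: (510/1970)²·(1 − 38/510)·39.12²/38 = 2.49801
  stratum 3: (340/1970)²·(1 − 70/340)·87.34²/70 = 2.57774
  stratum 4: (580/1970)²·(1 − 104/580)·184.84²/104 = 23.3701
  stratum 5: (350/1970)²·(1 − 15/350)·288.12²/15 = 167.2
V_st = 216.44
V_srs = (1 − 272/1970)·68758.4/272 = 217.885
deff = V_st / V_srs = 216.44/217.885 = 0.9934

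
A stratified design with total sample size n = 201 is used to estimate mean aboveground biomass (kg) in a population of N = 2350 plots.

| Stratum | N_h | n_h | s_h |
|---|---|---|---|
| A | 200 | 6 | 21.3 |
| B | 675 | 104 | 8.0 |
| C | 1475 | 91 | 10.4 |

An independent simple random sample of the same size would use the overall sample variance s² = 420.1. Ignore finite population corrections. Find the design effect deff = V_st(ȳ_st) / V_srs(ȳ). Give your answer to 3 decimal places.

V̂(ȳ_st) = Σ W_h² s_h²/n_h, with W_h = N_h/N and N = 2350:
  stratum A: (200/2350)²·21.3²/6 = 0.547687
  stratum B: (675/2350)²·8.0²/104 = 0.0507713
  stratum C: (1475/2350)²·10.4²/91 = 0.468245
V_st = 1.0667
V_srs = s²/n = 420.1/201 = 2.09005
deff = V_st / V_srs = 1.0667/2.09005 = 0.5104

deff ≈ 0.510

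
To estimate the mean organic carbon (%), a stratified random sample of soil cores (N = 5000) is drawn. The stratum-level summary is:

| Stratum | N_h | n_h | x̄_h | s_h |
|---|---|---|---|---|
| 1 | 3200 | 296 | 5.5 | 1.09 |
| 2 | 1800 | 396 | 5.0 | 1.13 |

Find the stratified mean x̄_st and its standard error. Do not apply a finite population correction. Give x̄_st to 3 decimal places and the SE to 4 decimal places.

x̄_st = Σ W_h x̄_h = (3200·5.5 + 1800·5.0)/5000 = 5.32000
V̂(x̄_st) = Σ W_h² s_h²/n_h, with W_h = N_h/N and N = 5000:
  stratum 1: (3200/5000)²·1.09²/296 = 0.00164407
  stratum 2: (1800/5000)²·1.13²/396 = 0.000417895
V̂(x̄_st) = 0.00206197
SE(x̄_st) = √0.00206197 = 0.0454089

x̄_st ≈ 5.320, SE ≈ 0.0454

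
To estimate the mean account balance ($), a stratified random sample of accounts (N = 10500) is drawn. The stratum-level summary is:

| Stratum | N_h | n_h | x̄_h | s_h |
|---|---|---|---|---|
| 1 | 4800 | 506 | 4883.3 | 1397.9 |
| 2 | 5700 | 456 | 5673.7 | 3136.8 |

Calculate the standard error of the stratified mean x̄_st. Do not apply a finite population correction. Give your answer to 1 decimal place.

SE(x̄_st) ≈ 84.7

V̂(x̄_st) = Σ W_h² s_h²/n_h, with W_h = N_h/N and N = 10500:
  stratum 1: (4800/10500)²·1397.9²/506 = 807.06
  stratum 2: (5700/10500)²·3136.8²/456 = 6358.87
V̂(x̄_st) = 7165.93
SE(x̄_st) = √7165.93 = 84.6518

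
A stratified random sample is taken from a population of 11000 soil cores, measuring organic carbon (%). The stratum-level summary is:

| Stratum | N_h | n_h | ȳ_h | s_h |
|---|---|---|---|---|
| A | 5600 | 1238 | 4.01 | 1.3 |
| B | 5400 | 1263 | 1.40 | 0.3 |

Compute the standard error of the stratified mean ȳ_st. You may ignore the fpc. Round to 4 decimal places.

SE(ȳ_st) ≈ 0.0193

V̂(ȳ_st) = Σ W_h² s_h²/n_h, with W_h = N_h/N and N = 11000:
  stratum A: (5600/11000)²·1.3²/1238 = 0.000353799
  stratum B: (5400/11000)²·0.3²/1263 = 1.71728e-05
V̂(ȳ_st) = 0.000370972
SE(ȳ_st) = √0.000370972 = 0.0192606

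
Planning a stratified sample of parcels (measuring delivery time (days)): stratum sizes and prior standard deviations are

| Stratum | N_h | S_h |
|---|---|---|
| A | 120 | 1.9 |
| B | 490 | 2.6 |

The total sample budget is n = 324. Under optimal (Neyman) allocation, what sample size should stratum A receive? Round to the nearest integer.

Neyman allocation: n_h = n · N_h S_h / Σ N_i S_i, with n = 324.
  stratum A: N_h·S_h = 120·1.9 = 228.00
  stratum B: N_h·S_h = 490·2.6 = 1274.00
Σ N_h S_h = 1502.00
n for stratum A = 324·228.00/1502.00 = 49.182 → 49

49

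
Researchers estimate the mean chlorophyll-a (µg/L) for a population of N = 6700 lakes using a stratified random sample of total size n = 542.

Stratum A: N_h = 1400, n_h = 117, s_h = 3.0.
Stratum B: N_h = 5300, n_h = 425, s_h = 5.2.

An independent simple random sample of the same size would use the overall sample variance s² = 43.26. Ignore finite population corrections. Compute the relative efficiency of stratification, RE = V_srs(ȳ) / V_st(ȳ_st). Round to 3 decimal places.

V̂(ȳ_st) = Σ W_h² s_h²/n_h, with W_h = N_h/N and N = 6700:
  stratum A: (1400/6700)²·3.0²/117 = 0.00335864
  stratum B: (5300/6700)²·5.2²/425 = 0.0398125
V_st = 0.0431712
V_srs = s²/n = 43.26/542 = 0.0798155
Relative efficiency = V_srs / V_st = 0.0798155/0.0431712 = 1.8488

RE ≈ 1.849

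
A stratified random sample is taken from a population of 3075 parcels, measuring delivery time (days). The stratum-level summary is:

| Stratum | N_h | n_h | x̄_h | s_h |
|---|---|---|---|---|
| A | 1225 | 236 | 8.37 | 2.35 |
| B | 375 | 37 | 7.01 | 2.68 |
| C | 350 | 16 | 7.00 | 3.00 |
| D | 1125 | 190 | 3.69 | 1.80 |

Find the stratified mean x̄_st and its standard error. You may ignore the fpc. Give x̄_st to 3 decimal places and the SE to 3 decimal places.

x̄_st ≈ 6.336, SE ≈ 0.127

x̄_st = Σ W_h x̄_h = (1225·8.37 + 375·7.01 + 350·7.00 + 1125·3.69)/3075 = 6.33602
V̂(x̄_st) = Σ W_h² s_h²/n_h, with W_h = N_h/N and N = 3075:
  stratum A: (1225/3075)²·2.35²/236 = 0.00371369
  stratum B: (375/3075)²·2.68²/37 = 0.00288696
  stratum C: (350/3075)²·3.00²/16 = 0.00728733
  stratum D: (1125/3075)²·1.80²/190 = 0.00228248
V̂(x̄_st) = 0.0161705
SE(x̄_st) = √0.0161705 = 0.127163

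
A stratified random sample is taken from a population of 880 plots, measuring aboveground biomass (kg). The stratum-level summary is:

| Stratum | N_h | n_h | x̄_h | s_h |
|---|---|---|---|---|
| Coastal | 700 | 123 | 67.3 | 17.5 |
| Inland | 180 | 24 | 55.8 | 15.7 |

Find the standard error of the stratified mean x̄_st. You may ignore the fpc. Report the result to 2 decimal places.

V̂(x̄_st) = Σ W_h² s_h²/n_h, with W_h = N_h/N and N = 880:
  stratum Coastal: (700/880)²·17.5²/123 = 1.57544
  stratum Inland: (180/880)²·15.7²/24 = 0.429702
V̂(x̄_st) = 2.00514
SE(x̄_st) = √2.00514 = 1.41603

SE(x̄_st) ≈ 1.42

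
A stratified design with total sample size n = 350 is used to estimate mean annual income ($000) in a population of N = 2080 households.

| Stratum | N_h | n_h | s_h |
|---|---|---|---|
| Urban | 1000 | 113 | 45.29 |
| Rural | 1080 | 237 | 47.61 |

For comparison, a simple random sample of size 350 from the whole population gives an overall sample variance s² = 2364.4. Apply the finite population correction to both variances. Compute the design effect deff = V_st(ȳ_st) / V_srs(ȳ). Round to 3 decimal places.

V̂(ȳ_st) = Σ W_h² (1 − n_h/N_h) s_h²/n_h, with W_h = N_h/N and N = 2080:
  stratum Urban: (1000/2080)²·(1 − 113/1000)·45.29²/113 = 3.72154
  stratum Rural: (1080/2080)²·(1 − 237/1080)·47.61²/237 = 2.01267
V_st = 5.73421
V_srs = (1 − 350/2080)·2364.4/350 = 5.6187
deff = V_st / V_srs = 5.73421/5.6187 = 1.0206

deff ≈ 1.021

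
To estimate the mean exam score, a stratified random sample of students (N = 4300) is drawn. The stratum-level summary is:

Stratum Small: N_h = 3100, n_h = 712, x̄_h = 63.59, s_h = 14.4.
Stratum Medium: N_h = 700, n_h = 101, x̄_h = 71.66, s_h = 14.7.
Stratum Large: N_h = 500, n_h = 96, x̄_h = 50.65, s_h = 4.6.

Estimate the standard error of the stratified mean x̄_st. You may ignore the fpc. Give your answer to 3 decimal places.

V̂(x̄_st) = Σ W_h² s_h²/n_h, with W_h = N_h/N and N = 4300:
  stratum Small: (3100/4300)²·14.4²/712 = 0.151367
  stratum Medium: (700/4300)²·14.7²/101 = 0.0566986
  stratum Large: (500/4300)²·4.6²/96 = 0.00298021
V̂(x̄_st) = 0.211046
SE(x̄_st) = √0.211046 = 0.459397

SE(x̄_st) ≈ 0.459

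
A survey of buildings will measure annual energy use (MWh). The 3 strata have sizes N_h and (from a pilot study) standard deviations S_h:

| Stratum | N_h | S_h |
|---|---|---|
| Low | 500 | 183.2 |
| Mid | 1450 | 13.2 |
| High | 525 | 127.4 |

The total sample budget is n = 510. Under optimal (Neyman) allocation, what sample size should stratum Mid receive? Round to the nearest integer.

Neyman allocation: n_h = n · N_h S_h / Σ N_i S_i, with n = 510.
  stratum Low: N_h·S_h = 500·183.2 = 91600.00
  stratum Mid: N_h·S_h = 1450·13.2 = 19140.00
  stratum High: N_h·S_h = 525·127.4 = 66885.00
Σ N_h S_h = 177625.00
n for stratum Mid = 510·19140.00/177625.00 = 54.955 → 55

55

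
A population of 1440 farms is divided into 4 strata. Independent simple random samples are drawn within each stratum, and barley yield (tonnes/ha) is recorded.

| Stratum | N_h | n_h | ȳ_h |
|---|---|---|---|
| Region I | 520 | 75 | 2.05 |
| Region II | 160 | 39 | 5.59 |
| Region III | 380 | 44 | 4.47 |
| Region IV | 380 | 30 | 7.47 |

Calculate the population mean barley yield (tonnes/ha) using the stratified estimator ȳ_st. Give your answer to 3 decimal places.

N = Σ N_h = 1440. Stratum weights W_h = N_h/N.
ȳ_st = (520·2.05 + 160·5.59 + 380·4.47 + 380·7.47) / 1440 = 4.51222

ȳ_st ≈ 4.512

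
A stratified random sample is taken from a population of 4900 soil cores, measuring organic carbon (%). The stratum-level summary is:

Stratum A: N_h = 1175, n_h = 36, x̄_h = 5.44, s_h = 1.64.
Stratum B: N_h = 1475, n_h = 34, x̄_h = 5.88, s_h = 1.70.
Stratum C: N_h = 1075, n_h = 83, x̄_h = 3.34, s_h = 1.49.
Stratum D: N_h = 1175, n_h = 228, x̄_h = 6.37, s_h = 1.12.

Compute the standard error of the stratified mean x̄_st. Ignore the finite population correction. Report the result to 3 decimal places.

SE(x̄_st) ≈ 0.117

V̂(x̄_st) = Σ W_h² s_h²/n_h, with W_h = N_h/N and N = 4900:
  stratum A: (1175/4900)²·1.64²/36 = 0.00429604
  stratum B: (1475/4900)²·1.70²/34 = 0.00770213
  stratum C: (1075/4900)²·1.49²/83 = 0.00128742
  stratum D: (1175/4900)²·1.12²/228 = 0.000316362
V̂(x̄_st) = 0.013602
SE(x̄_st) = √0.013602 = 0.116627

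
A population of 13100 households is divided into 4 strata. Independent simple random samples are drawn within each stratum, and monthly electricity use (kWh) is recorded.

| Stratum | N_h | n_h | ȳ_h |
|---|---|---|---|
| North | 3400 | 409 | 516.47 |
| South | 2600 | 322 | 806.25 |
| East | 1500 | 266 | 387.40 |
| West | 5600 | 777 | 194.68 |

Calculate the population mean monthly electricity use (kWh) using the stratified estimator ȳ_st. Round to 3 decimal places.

N = Σ N_h = 13100. Stratum weights W_h = N_h/N.
ȳ_st = (3400·516.47 + 2600·806.25 + 1500·387.40 + 5600·194.68) / 13100 = 421.64550

ȳ_st ≈ 421.645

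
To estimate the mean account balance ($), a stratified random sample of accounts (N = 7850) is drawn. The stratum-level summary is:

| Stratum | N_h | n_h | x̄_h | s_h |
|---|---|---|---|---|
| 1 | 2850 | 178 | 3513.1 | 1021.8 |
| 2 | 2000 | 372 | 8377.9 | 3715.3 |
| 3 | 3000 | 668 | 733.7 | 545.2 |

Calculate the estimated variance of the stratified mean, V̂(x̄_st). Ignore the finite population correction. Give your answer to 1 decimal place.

V̂(x̄_st) ≈ 3246.7

V̂(x̄_st) = Σ W_h² s_h²/n_h, with W_h = N_h/N and N = 7850:
  stratum 1: (2850/7850)²·1021.8²/178 = 773.147
  stratum 2: (2000/7850)²·3715.3²/372 = 2408.6
  stratum 3: (3000/7850)²·545.2²/668 = 64.9888
V̂(x̄_st) = 3246.74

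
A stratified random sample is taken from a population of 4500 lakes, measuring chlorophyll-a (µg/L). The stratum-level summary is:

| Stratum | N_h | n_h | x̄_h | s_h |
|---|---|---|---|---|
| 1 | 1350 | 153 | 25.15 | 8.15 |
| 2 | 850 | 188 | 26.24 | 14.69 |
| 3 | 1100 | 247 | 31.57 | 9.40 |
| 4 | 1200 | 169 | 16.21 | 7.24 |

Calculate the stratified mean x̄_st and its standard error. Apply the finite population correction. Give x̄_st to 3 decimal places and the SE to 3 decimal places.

x̄_st ≈ 24.541, SE ≈ 0.319

x̄_st = Σ W_h x̄_h = (1350·25.15 + 850·26.24 + 1100·31.57 + 1200·16.21)/4500 = 24.54122
V̂(x̄_st) = Σ W_h² (1 − n_h/N_h) s_h²/n_h, with W_h = N_h/N and N = 4500:
  stratum 1: (1350/4500)²·(1 − 153/1350)·8.15²/153 = 0.0346439
  stratum 2: (850/4500)²·(1 − 188/850)·14.69²/188 = 0.0318961
  stratum 3: (1100/4500)²·(1 − 247/1100)·9.40²/247 = 0.0165758
  stratum 4: (1200/4500)²·(1 − 169/1200)·7.24²/169 = 0.0189498
V̂(x̄_st) = 0.102066
SE(x̄_st) = √0.102066 = 0.319477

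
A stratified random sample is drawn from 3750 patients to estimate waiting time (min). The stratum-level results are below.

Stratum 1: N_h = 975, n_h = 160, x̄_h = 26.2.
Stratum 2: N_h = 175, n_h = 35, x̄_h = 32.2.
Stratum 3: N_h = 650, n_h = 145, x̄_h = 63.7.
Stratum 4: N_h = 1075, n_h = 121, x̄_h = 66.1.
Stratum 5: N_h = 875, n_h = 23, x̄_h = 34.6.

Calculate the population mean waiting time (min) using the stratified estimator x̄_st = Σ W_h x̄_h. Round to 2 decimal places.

x̄_st ≈ 46.38

N = Σ N_h = 3750. Stratum weights W_h = N_h/N.
x̄_st = (975·26.2 + 175·32.2 + 650·63.7 + 1075·66.1 + 875·34.6) / 3750 = 46.3780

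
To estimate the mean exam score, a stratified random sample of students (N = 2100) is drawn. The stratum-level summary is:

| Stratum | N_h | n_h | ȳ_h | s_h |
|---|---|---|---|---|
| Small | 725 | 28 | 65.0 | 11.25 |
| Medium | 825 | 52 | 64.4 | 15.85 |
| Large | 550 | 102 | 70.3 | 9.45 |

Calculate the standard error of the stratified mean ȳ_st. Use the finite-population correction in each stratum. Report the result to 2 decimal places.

V̂(ȳ_st) = Σ W_h² (1 − n_h/N_h) s_h²/n_h, with W_h = N_h/N and N = 2100:
  stratum Small: (725/2100)²·(1 − 28/725)·11.25²/28 = 0.51794
  stratum Medium: (825/2100)²·(1 − 52/825)·15.85²/52 = 0.698635
  stratum Large: (550/2100)²·(1 − 102/550)·9.45²/102 = 0.0489176
V̂(ȳ_st) = 1.26549
SE(ȳ_st) = √1.26549 = 1.12494

SE(ȳ_st) ≈ 1.12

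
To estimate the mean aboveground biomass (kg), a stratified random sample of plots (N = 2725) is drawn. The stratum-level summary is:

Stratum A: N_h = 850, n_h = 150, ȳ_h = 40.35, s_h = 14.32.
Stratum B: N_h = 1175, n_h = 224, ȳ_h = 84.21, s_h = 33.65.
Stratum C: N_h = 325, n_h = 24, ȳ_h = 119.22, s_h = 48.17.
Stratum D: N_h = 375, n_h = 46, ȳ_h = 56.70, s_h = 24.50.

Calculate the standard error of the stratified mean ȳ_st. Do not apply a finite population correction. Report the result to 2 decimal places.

SE(ȳ_st) ≈ 1.64

V̂(ȳ_st) = Σ W_h² s_h²/n_h, with W_h = N_h/N and N = 2725:
  stratum A: (850/2725)²·14.32²/150 = 0.133015
  stratum B: (1175/2725)²·33.65²/224 = 0.939864
  stratum C: (325/2725)²·48.17²/24 = 1.37523
  stratum D: (375/2725)²·24.50²/46 = 0.247118
V̂(ȳ_st) = 2.69523
SE(ȳ_st) = √2.69523 = 1.64171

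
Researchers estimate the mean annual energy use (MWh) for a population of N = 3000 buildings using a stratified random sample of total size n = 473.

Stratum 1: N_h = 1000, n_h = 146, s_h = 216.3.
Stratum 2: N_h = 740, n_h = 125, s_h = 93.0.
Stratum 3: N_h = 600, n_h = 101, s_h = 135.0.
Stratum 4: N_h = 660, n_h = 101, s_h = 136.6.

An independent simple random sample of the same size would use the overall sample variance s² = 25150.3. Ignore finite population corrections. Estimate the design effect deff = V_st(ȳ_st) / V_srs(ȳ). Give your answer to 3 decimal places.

deff ≈ 1.053

V̂(ȳ_st) = Σ W_h² s_h²/n_h, with W_h = N_h/N and N = 3000:
  stratum 1: (1000/3000)²·216.3²/146 = 35.6055
  stratum 2: (740/3000)²·93.0²/125 = 4.20995
  stratum 3: (600/3000)²·135.0²/101 = 7.21782
  stratum 4: (660/3000)²·136.6²/101 = 8.94181
V_st = 55.9751
V_srs = s²/n = 25150.3/473 = 53.1719
deff = V_st / V_srs = 55.9751/53.1719 = 1.0527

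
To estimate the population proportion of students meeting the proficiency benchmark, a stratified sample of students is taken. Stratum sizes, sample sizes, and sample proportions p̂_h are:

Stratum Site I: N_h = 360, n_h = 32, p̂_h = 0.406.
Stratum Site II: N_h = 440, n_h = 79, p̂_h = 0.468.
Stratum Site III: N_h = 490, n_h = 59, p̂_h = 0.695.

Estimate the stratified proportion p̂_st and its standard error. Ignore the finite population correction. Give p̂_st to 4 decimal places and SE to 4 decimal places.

p̂_st ≈ 0.5369, SE ≈ 0.0388

N = 1290; stratum weights W_h = N_h/N.
p̂_st = Σ W_h p̂_h = (360·0.406 + 440·0.468 + 490·0.695)/1290 = 0.53692
V̂(p̂_st) = Σ W_h² p̂_h(1−p̂_h)/(n_h−1):
  stratum Site I: (360/1290)²·0.406·0.594/31 = 0.000605866
  stratum Site II: (440/1290)²·0.468·0.532/78 = 0.000371355
  stratum Site III: (490/1290)²·0.695·0.305/58 = 0.000527314
V̂(p̂_st) = 0.00150453; SE = √V̂ = 0.0387883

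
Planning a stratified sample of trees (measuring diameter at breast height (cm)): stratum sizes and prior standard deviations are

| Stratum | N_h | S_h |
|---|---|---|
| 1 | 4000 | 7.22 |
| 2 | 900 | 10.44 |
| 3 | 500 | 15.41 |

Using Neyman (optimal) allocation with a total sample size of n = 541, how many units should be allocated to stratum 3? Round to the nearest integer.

91

Neyman allocation: n_h = n · N_h S_h / Σ N_i S_i, with n = 541.
  stratum 1: N_h·S_h = 4000·7.22 = 28880.00
  stratum 2: N_h·S_h = 900·10.44 = 9396.00
  stratum 3: N_h·S_h = 500·15.41 = 7705.00
Σ N_h S_h = 45981.00
n for stratum 3 = 541·7705.00/45981.00 = 90.655 → 91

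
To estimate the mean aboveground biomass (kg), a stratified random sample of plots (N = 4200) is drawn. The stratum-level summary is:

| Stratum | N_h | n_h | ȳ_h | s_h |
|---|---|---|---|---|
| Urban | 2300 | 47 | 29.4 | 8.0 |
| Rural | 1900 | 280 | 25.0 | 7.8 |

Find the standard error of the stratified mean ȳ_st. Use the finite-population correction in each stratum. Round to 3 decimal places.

V̂(ȳ_st) = Σ W_h² (1 − n_h/N_h) s_h²/n_h, with W_h = N_h/N and N = 4200:
  stratum Urban: (2300/4200)²·(1 − 47/2300)·8.0²/47 = 0.400012
  stratum Rural: (1900/4200)²·(1 − 280/1900)·7.8²/280 = 0.0379141
V̂(ȳ_st) = 0.437926
SE(ȳ_st) = √0.437926 = 0.66176

SE(ȳ_st) ≈ 0.662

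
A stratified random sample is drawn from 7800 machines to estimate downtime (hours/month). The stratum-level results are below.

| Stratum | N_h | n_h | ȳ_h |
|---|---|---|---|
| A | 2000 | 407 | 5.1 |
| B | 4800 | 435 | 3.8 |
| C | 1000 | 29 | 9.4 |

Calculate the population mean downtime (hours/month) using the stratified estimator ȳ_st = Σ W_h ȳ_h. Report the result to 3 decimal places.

ȳ_st ≈ 4.851

N = Σ N_h = 7800. Stratum weights W_h = N_h/N.
ȳ_st = (2000·5.1 + 4800·3.8 + 1000·9.4) / 7800 = 4.85128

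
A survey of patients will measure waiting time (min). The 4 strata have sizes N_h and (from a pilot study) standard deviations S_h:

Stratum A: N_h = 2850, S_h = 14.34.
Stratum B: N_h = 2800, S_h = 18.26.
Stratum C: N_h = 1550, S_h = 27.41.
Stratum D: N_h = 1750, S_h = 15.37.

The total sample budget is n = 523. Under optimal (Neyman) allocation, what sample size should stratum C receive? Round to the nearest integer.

138

Neyman allocation: n_h = n · N_h S_h / Σ N_i S_i, with n = 523.
  stratum A: N_h·S_h = 2850·14.34 = 40869.00
  stratum B: N_h·S_h = 2800·18.26 = 51128.00
  stratum C: N_h·S_h = 1550·27.41 = 42485.50
  stratum D: N_h·S_h = 1750·15.37 = 26897.50
Σ N_h S_h = 161380.00
n for stratum C = 523·42485.50/161380.00 = 137.687 → 138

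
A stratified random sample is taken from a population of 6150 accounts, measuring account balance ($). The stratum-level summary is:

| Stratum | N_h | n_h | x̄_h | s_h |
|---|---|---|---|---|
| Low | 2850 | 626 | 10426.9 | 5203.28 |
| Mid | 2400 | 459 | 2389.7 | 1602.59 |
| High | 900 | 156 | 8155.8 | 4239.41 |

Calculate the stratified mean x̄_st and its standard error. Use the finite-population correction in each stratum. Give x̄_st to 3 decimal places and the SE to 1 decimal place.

x̄_st = Σ W_h x̄_h = (2850·10426.9 + 2400·2389.7 + 900·8155.8)/6150 = 6958.07561
V̂(x̄_st) = Σ W_h² (1 − n_h/N_h) s_h²/n_h, with W_h = N_h/N and N = 6150:
  stratum Low: (2850/6150)²·(1 − 626/2850)·5203.28²/626 = 7247.85
  stratum Mid: (2400/6150)²·(1 − 459/2400)·1602.59²/459 = 689.158
  stratum High: (900/6150)²·(1 − 156/900)·4239.41²/156 = 2039.63
V̂(x̄_st) = 9976.64
SE(x̄_st) = √9976.64 = 99.8831

x̄_st ≈ 6958.076, SE ≈ 99.9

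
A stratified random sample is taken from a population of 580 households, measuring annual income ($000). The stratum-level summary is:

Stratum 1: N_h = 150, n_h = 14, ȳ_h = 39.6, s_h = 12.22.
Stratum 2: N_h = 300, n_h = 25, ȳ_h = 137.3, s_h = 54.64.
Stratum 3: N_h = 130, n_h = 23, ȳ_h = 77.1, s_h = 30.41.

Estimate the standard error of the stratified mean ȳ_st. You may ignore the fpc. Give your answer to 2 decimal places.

V̂(ȳ_st) = Σ W_h² s_h²/n_h, with W_h = N_h/N and N = 580:
  stratum 1: (150/580)²·12.22²/14 = 0.713413
  stratum 2: (300/580)²·54.64²/25 = 31.9498
  stratum 3: (130/580)²·30.41²/23 = 2.01993
V̂(ȳ_st) = 34.6831
SE(ȳ_st) = √34.6831 = 5.88924

SE(ȳ_st) ≈ 5.89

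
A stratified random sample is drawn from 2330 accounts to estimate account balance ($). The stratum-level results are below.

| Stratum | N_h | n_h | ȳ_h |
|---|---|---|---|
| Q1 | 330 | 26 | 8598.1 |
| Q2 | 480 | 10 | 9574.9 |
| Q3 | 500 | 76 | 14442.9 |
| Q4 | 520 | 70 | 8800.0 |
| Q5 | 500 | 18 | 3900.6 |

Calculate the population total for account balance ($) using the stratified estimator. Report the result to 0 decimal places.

τ̂_st = Σ N_h ȳ_h = 330·8598.1 + 480·9574.9 + 500·14442.9 + 520·8800.0 + 500·3900.6 = 21181075

τ̂_st ≈ 21181075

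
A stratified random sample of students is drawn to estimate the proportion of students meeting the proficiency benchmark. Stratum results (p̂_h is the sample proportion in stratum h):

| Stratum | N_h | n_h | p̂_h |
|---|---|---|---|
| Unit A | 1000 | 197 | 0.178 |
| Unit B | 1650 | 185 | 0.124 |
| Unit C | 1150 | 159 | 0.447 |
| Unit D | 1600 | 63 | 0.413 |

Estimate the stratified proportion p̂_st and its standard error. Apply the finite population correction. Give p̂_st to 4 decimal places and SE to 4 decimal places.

p̂_st ≈ 0.2884, SE ≈ 0.0215

N = 5400; stratum weights W_h = N_h/N.
p̂_st = Σ W_h p̂_h = (1000·0.178 + 1650·0.124 + 1150·0.447 + 1600·0.413)/5400 = 0.28842
V̂(p̂_st) = Σ W_h² (1 − n_h/N_h) p̂_h(1−p̂_h)/(n_h−1):
  stratum Unit A: (1000/5400)²·(1 − 197/1000)·0.178·0.822/196 = 2.05572e-05
  stratum Unit B: (1650/5400)²·(1 − 185/1650)·0.124·0.876/184 = 4.89375e-05
  stratum Unit C: (1150/5400)²·(1 − 159/1150)·0.447·0.553/158 = 6.11448e-05
  stratum Unit D: (1600/5400)²·(1 − 63/1600)·0.413·0.587/62 = 0.000329764
V̂(p̂_st) = 0.000460403; SE = √V̂ = 0.021457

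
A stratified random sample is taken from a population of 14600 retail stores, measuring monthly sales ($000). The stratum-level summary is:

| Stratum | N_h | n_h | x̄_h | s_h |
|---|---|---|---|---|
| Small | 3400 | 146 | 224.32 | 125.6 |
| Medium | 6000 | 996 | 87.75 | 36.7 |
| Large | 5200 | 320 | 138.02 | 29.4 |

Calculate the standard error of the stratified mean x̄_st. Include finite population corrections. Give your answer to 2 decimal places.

SE(x̄_st) ≈ 2.47

V̂(x̄_st) = Σ W_h² (1 − n_h/N_h) s_h²/n_h, with W_h = N_h/N and N = 14600:
  stratum Small: (3400/14600)²·(1 − 146/3400)·125.6²/146 = 5.60812
  stratum Medium: (6000/14600)²·(1 − 996/6000)·36.7²/996 = 0.190474
  stratum Large: (5200/14600)²·(1 − 320/5200)·29.4²/320 = 0.32156
V̂(x̄_st) = 6.12015
SE(x̄_st) = √6.12015 = 2.47389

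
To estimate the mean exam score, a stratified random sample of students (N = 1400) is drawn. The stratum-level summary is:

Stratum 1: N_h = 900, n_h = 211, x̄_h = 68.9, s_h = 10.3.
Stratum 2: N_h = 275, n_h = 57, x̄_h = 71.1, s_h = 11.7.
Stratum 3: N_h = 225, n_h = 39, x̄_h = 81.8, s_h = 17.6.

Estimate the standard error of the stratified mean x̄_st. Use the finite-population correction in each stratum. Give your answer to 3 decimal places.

V̂(x̄_st) = Σ W_h² (1 − n_h/N_h) s_h²/n_h, with W_h = N_h/N and N = 1400:
  stratum 1: (900/1400)²·(1 − 211/900)·10.3²/211 = 0.159073
  stratum 2: (275/1400)²·(1 − 57/275)·11.7²/57 = 0.0734565
  stratum 3: (225/1400)²·(1 − 39/225)·17.6²/39 = 0.16959
V̂(x̄_st) = 0.40212
SE(x̄_st) = √0.40212 = 0.634129

SE(x̄_st) ≈ 0.634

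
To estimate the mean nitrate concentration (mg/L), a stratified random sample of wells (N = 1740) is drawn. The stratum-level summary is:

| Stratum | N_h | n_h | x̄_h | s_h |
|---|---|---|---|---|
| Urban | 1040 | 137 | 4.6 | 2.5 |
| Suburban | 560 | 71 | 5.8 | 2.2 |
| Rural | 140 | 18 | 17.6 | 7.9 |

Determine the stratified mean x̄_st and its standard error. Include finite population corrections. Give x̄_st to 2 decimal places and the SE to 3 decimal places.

x̄_st = Σ W_h x̄_h = (1040·4.6 + 560·5.8 + 140·17.6)/1740 = 6.03218
V̂(x̄_st) = Σ W_h² (1 − n_h/N_h) s_h²/n_h, with W_h = N_h/N and N = 1740:
  stratum Urban: (1040/1740)²·(1 − 137/1040)·2.5²/137 = 0.0141508
  stratum Suburban: (560/1740)²·(1 − 71/560)·2.2²/71 = 0.00616574
  stratum Rural: (140/1740)²·(1 − 18/140)·7.9²/18 = 0.0195601
V̂(x̄_st) = 0.0398767
SE(x̄_st) = √0.0398767 = 0.199691

x̄_st ≈ 6.03, SE ≈ 0.200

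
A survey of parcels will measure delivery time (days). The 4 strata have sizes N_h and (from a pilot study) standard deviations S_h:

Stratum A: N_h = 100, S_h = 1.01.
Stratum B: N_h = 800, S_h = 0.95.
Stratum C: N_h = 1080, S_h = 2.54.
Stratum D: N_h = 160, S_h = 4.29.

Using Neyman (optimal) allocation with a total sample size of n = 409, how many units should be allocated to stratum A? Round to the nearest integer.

10

Neyman allocation: n_h = n · N_h S_h / Σ N_i S_i, with n = 409.
  stratum A: N_h·S_h = 100·1.01 = 101.00
  stratum B: N_h·S_h = 800·0.95 = 760.00
  stratum C: N_h·S_h = 1080·2.54 = 2743.20
  stratum D: N_h·S_h = 160·4.29 = 686.40
Σ N_h S_h = 4290.60
n for stratum A = 409·101.00/4290.60 = 9.628 → 10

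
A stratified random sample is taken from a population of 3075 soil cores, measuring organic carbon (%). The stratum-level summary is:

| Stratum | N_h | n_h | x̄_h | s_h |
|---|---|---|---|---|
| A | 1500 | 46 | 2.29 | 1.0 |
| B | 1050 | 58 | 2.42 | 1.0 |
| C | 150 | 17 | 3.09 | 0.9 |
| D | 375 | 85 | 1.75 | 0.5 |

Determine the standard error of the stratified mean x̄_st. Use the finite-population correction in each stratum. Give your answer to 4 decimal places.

SE(x̄_st) ≈ 0.0840

V̂(x̄_st) = Σ W_h² (1 − n_h/N_h) s_h²/n_h, with W_h = N_h/N and N = 3075:
  stratum A: (1500/3075)²·(1 − 46/1500)·1.0²/46 = 0.00501427
  stratum B: (1050/3075)²·(1 − 58/1050)·1.0²/58 = 0.00189925
  stratum C: (150/3075)²·(1 − 17/150)·0.9²/17 = 0.000100528
  stratum D: (375/3075)²·(1 − 85/375)·0.5²/85 = 3.38267e-05
V̂(x̄_st) = 0.00704788
SE(x̄_st) = √0.00704788 = 0.0839516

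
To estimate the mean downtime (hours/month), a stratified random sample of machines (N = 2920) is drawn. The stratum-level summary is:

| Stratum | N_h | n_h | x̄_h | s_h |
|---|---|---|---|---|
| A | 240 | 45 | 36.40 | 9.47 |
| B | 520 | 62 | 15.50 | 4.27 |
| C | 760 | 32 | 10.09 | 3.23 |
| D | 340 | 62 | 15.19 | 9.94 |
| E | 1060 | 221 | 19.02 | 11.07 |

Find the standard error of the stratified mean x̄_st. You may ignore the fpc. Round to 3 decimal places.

SE(x̄_st) ≈ 0.374

V̂(x̄_st) = Σ W_h² s_h²/n_h, with W_h = N_h/N and N = 2920:
  stratum A: (240/2920)²·9.47²/45 = 0.0134631
  stratum B: (520/2920)²·4.27²/62 = 0.00932621
  stratum C: (760/2920)²·3.23²/32 = 0.022086
  stratum D: (340/2920)²·9.94²/62 = 0.0216059
  stratum E: (1060/2920)²·11.07²/221 = 0.0730717
V̂(x̄_st) = 0.139553
SE(x̄_st) = √0.139553 = 0.373568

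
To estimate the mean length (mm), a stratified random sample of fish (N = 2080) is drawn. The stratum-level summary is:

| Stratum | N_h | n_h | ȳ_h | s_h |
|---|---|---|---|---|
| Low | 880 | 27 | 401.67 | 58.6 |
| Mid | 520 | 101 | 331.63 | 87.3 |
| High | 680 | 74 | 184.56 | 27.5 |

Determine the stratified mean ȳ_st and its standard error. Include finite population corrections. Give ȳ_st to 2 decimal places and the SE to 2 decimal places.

ȳ_st ≈ 313.18, SE ≈ 5.18

ȳ_st = Σ W_h ȳ_h = (880·401.67 + 520·331.63 + 680·184.56)/2080 = 313.18173
V̂(ȳ_st) = Σ W_h² (1 − n_h/N_h) s_h²/n_h, with W_h = N_h/N and N = 2080:
  stratum Low: (880/2080)²·(1 − 27/880)·58.6²/27 = 22.0667
  stratum Mid: (520/2080)²·(1 − 101/520)·87.3²/101 = 3.80012
  stratum High: (680/2080)²·(1 − 74/680)·27.5²/74 = 0.973394
V̂(ȳ_st) = 26.8402
SE(ȳ_st) = √26.8402 = 5.18075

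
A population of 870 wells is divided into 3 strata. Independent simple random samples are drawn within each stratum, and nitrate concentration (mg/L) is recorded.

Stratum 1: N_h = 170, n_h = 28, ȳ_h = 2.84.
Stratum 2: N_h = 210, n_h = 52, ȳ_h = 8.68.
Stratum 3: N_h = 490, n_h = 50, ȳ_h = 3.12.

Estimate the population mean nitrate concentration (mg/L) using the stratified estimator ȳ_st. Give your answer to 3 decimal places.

ȳ_st ≈ 4.407

N = Σ N_h = 870. Stratum weights W_h = N_h/N.
ȳ_st = (170·2.84 + 210·8.68 + 490·3.12) / 870 = 4.40736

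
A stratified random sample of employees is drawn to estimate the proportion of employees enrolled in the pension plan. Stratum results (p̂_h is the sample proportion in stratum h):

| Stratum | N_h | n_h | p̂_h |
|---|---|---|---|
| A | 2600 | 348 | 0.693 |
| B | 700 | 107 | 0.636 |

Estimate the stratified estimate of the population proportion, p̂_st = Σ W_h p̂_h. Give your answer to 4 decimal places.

p̂_st ≈ 0.6809

N = 3300; stratum weights W_h = N_h/N.
p̂_st = Σ W_h p̂_h = (2600·0.693 + 700·0.636)/3300 = 0.68091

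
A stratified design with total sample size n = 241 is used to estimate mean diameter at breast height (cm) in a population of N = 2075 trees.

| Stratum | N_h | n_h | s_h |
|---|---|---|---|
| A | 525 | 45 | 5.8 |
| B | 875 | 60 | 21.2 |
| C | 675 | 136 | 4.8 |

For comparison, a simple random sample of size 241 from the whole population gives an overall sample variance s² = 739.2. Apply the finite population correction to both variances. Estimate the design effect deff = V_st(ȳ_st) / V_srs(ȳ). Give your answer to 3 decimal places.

V̂(ȳ_st) = Σ W_h² (1 − n_h/N_h) s_h²/n_h, with W_h = N_h/N and N = 2075:
  stratum A: (525/2075)²·(1 − 45/525)·5.8²/45 = 0.043753
  stratum B: (875/2075)²·(1 − 60/875)·21.2²/60 = 1.24065
  stratum C: (675/2075)²·(1 − 136/675)·4.8²/136 = 0.0143153
V_st = 1.29872
V_srs = (1 − 241/2075)·739.2/241 = 2.71098
deff = V_st / V_srs = 1.29872/2.71098 = 0.4791

deff ≈ 0.479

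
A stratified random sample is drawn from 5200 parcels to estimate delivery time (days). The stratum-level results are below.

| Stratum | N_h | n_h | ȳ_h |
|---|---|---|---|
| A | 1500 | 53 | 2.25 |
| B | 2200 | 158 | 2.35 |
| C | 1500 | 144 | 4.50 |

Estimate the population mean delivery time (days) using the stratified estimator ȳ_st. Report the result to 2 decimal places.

N = Σ N_h = 5200. Stratum weights W_h = N_h/N.
ȳ_st = (1500·2.25 + 2200·2.35 + 1500·4.50) / 5200 = 2.9413

ȳ_st ≈ 2.94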